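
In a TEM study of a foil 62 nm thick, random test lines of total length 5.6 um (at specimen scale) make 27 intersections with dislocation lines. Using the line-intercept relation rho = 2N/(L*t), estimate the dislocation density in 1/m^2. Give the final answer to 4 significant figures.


rho = 2N / (L * t)
L = 5.6 um = 5.6e-06 m, t = 62 nm = 6.2e-08 m
rho = 2 * 27 / (5.6e-06 * 6.2e-08)
rho = 1.555e+14 1/m^2


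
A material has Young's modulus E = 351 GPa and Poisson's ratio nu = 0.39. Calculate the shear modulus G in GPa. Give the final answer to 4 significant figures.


G = E / (2*(1+nu))
G = 351 / (2*(1+0.39))
G = 126.3 GPa


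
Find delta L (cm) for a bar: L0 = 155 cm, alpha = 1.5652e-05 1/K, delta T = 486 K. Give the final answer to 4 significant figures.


dL = L0 * alpha * dT
dL = 155 * 1.5652e-05 * 486
dL = 1.179 cm


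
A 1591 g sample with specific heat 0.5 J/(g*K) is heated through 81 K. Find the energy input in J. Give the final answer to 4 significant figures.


Q = m * cp * dT
Q = 1591 * 0.5 * 81
Q = 64440 J


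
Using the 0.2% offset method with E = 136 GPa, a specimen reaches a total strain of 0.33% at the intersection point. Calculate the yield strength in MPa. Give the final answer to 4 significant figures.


Offset strain = 0.002
Elastic strain at yield = total_strain - offset = 3.3e-03 - 0.002 = 1.3e-03
sigma_y = E * elastic_strain = 136000 * 1.3e-03
sigma_y = 176.8 MPa


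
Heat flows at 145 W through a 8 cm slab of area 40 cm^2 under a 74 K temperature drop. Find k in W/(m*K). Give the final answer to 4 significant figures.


k = Q*L / (A*dT)
L = 0.08 m, A = 4e-03 m^2
k = 145 * 0.08 / (4e-03 * 74)
k = 39.19 W/(m*K)


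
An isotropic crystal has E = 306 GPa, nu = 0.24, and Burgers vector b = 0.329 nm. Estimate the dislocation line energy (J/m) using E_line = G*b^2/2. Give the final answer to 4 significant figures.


Step 1: G = E / (2*(1+nu))
G = 306 / (2*(1+0.24)) = 123.387 GPa = 1.23387e+11 Pa
Step 2: E_line = G*b^2/2
b = 0.329 nm = 3.29e-10 m
E_line = 0.5 * 1.23387e+11 * (3.29e-10)^2 = 6.678e-09 J/m


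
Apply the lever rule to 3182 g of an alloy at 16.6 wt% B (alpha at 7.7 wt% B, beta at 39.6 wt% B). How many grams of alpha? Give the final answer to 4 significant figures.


f_alpha = (C_beta - C0) / (C_beta - C_alpha)
f_alpha = (39.6 - 16.6) / (39.6 - 7.7) = 0.721003
m_alpha = f_alpha * m_total = 0.721003 * 3182 = 2294 g


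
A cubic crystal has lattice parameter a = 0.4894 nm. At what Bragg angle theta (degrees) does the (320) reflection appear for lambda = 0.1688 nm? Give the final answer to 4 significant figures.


d = a / sqrt(h^2+k^2+l^2)
d = 0.4894 / sqrt(13) = 0.135735 nm
lambda = 2*d*sin(theta)  =>  sin(theta) = lambda / (2*d)
sin(theta) = 0.1688 / (2 * 0.135735) = 0.621799
theta = 38.45 deg


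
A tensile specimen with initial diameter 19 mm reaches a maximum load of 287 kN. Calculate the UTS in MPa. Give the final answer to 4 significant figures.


A0 = pi*(d/2)^2 = pi*(19/2)^2 = 283.529 mm^2
UTS = F_max / A0 = 287*1000 / 283.529
UTS = 1012 MPa


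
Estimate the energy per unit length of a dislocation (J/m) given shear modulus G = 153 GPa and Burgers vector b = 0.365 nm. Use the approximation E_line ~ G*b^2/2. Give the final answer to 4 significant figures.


E = G*b^2/2
b = 0.365 nm = 3.65e-10 m
G = 153 GPa = 1.53e+11 Pa
E = 0.5 * 1.53e+11 * (3.65e-10)^2
E = 1.019e-08 J/m


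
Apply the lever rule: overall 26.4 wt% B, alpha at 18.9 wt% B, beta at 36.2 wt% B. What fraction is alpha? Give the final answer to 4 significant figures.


f_alpha = (C_beta - C0) / (C_beta - C_alpha)
f_alpha = (36.2 - 26.4) / (36.2 - 18.9)
f_alpha = 0.5665


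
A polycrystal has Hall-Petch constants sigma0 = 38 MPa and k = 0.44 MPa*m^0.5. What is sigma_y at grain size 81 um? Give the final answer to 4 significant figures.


sigma_y = sigma0 + k / sqrt(d)
d = 81 um = 8.1e-05 m
sigma_y = 38 + 0.44 / sqrt(8.1e-05)
sigma_y = 86.89 MPa


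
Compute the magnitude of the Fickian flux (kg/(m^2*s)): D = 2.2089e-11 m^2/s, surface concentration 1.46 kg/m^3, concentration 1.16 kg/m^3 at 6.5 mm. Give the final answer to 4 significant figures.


J = -D * (dC/dx) = D * (C1 - C2) / dx
J = 2.2089e-11 * (1.46 - 1.16) / 6.5e-03
J = 1.019e-09 kg/(m^2*s)


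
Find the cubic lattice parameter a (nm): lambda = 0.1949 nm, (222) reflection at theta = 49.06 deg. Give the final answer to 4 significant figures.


d = lambda / (2*sin(theta))
d = 0.1949 / (2*sin(49.06 deg))
d = 0.129005 nm
a = d * sqrt(h^2+k^2+l^2) = 0.129005 * sqrt(12)
a = 0.4469 nm


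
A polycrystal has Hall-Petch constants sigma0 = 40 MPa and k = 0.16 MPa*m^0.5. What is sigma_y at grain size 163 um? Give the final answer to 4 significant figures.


sigma_y = sigma0 + k / sqrt(d)
d = 163 um = 1.63e-04 m
sigma_y = 40 + 0.16 / sqrt(1.63e-04)
sigma_y = 52.53 MPa


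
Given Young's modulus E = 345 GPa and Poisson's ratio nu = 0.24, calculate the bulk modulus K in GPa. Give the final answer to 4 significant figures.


K = E / (3*(1-2*nu))
K = 345 / (3*(1-2*0.24))
K = 221.2 GPa


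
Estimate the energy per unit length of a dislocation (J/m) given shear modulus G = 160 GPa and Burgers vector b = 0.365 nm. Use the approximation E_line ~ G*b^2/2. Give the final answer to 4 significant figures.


E = G*b^2/2
b = 0.365 nm = 3.65e-10 m
G = 160 GPa = 1.6e+11 Pa
E = 0.5 * 1.6e+11 * (3.65e-10)^2
E = 1.066e-08 J/m


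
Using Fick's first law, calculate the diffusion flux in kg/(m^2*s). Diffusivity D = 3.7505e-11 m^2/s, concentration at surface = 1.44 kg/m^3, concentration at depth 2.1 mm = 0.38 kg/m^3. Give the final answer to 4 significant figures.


J = -D * (dC/dx) = D * (C1 - C2) / dx
J = 3.7505e-11 * (1.44 - 0.38) / 2.1e-03
J = 1.893e-08 kg/(m^2*s)


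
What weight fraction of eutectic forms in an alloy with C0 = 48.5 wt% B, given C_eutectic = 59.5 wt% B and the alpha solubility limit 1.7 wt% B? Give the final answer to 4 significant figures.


f_primary = (C_e - C0) / (C_e - C_alpha_max)
f_primary = (59.5 - 48.5) / (59.5 - 1.7)
f_primary = 0.190311
f_eutectic = 1 - 0.190311 = 0.8097


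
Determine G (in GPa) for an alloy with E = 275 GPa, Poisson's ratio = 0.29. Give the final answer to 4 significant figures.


G = E / (2*(1+nu))
G = 275 / (2*(1+0.29))
G = 106.6 GPa


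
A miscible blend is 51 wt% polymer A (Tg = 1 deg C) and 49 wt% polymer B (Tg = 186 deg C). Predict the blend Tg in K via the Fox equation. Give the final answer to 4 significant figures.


1/Tg = w1/Tg1 + w2/Tg2 (in Kelvin)
Tg1 = 274.15 K, Tg2 = 459.15 K
1/Tg = 0.51/274.15 + 0.49/459.15
Tg = 341.6 K


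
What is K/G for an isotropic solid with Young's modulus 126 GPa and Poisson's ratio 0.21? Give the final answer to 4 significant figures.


G = E / (2*(1+nu))
G = 126 / (2*(1+0.21)) = 52.0661 GPa
K = E / (3*(1-2*nu))
K = 126 / (3*(1-2*0.21)) = 72.4138 GPa
K/G = 72.4138 / 52.0661 = 1.391


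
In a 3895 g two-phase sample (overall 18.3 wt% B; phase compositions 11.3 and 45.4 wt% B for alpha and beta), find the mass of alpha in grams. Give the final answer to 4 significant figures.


f_alpha = (C_beta - C0) / (C_beta - C_alpha)
f_alpha = (45.4 - 18.3) / (45.4 - 11.3) = 0.794721
m_alpha = f_alpha * m_total = 0.794721 * 3895 = 3095 g


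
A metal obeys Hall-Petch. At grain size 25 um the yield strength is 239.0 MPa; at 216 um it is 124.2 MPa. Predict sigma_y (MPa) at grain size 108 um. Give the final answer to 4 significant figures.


sigma_y = sigma0 + k / sqrt(d)
1/sqrt(d1) = 1/sqrt(2.5e-05) = 200;  1/sqrt(d2) = 68.0414
k = (sigma1 - sigma2) / (1/sqrt(d1) - 1/sqrt(d2)) = (239.0 - 124.2) / (200 - 68.0414) = 0.86997 MPa*m^0.5
sigma0 = sigma1 - k/sqrt(d1) = 239.0 - 0.86997*200 = 65.0061 MPa
sigma_y(d3) = 65.0061 + 0.86997 / sqrt(1.08e-04) = 148.7 MPa


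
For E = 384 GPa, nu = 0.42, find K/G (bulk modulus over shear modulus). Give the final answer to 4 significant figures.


G = E / (2*(1+nu))
G = 384 / (2*(1+0.42)) = 135.211 GPa
K = E / (3*(1-2*nu))
K = 384 / (3*(1-2*0.42)) = 800 GPa
K/G = 800 / 135.211 = 5.917


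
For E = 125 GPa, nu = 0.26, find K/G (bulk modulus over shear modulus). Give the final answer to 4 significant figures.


G = E / (2*(1+nu))
G = 125 / (2*(1+0.26)) = 49.6032 GPa
K = E / (3*(1-2*nu))
K = 125 / (3*(1-2*0.26)) = 86.8056 GPa
K/G = 86.8056 / 49.6032 = 1.75


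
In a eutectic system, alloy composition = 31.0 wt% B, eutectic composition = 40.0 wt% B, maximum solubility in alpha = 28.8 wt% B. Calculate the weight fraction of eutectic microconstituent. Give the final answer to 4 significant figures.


f_primary = (C_e - C0) / (C_e - C_alpha_max)
f_primary = (40.0 - 31.0) / (40.0 - 28.8)
f_primary = 0.803571
f_eutectic = 1 - 0.803571 = 0.1964


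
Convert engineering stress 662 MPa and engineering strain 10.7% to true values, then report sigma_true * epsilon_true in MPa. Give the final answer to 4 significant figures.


sigma_true = sigma_eng * (1 + epsilon_eng)
sigma_true = 662 * (1 + 0.107) = 732.834 MPa
epsilon_true = ln(1 + epsilon_eng)
epsilon_true = ln(1 + 0.107) = 0.101654
sigma_true * epsilon_true = 732.834 * 0.101654 = 74.5 MPa


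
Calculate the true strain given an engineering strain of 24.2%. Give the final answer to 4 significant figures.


epsilon_true = ln(1 + epsilon_eng)
epsilon_true = ln(1 + 0.242)
epsilon_true = 0.2167


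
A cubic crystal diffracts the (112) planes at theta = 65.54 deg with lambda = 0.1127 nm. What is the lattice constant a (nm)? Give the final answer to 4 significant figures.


d = lambda / (2*sin(theta))
d = 0.1127 / (2*sin(65.54 deg))
d = 0.061906 nm
a = d * sqrt(h^2+k^2+l^2) = 0.061906 * sqrt(6)
a = 0.1516 nm


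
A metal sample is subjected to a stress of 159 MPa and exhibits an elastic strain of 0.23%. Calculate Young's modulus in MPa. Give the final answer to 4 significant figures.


E = sigma / epsilon
epsilon = 0.23% = 2.3e-03
E = 159 / 2.3e-03
E = 69130 MPa


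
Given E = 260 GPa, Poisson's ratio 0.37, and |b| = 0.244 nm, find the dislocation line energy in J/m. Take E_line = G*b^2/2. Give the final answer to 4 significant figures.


Step 1: G = E / (2*(1+nu))
G = 260 / (2*(1+0.37)) = 94.8905 GPa = 9.48905e+10 Pa
Step 2: E_line = G*b^2/2
b = 0.244 nm = 2.44e-10 m
E_line = 0.5 * 9.48905e+10 * (2.44e-10)^2 = 2.825e-09 J/m


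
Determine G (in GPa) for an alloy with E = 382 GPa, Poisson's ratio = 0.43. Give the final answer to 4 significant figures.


G = E / (2*(1+nu))
G = 382 / (2*(1+0.43))
G = 133.6 GPa


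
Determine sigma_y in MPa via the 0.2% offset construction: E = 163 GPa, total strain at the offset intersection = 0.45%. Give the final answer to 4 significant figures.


Offset strain = 0.002
Elastic strain at yield = total_strain - offset = 4.5e-03 - 0.002 = 2.5e-03
sigma_y = E * elastic_strain = 163000 * 2.5e-03
sigma_y = 407.5 MPa


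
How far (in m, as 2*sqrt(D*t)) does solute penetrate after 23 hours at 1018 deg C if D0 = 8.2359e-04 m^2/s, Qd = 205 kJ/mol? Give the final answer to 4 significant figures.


Step 1: D = D0 * exp(-Qd/(R*T))
T = 1291.15 K
D = 8.2359e-04 * exp(-205e3 / (8.314 * 1291.15)) = 4.18747e-12 m^2/s
Step 2: L = 2*sqrt(D*t)
t = 23 h = 82800 s
L = 2*sqrt(4.18747e-12 * 82800) = 1.178e-03 m


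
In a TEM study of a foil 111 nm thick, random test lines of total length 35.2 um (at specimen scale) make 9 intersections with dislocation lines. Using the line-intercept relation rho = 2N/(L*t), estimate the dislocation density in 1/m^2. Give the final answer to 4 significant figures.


rho = 2N / (L * t)
L = 35.2 um = 3.52e-05 m, t = 111 nm = 1.11e-07 m
rho = 2 * 9 / (3.52e-05 * 1.11e-07)
rho = 4.607e+12 1/m^2


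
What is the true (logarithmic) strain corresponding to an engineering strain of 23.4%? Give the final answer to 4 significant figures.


epsilon_true = ln(1 + epsilon_eng)
epsilon_true = ln(1 + 0.234)
epsilon_true = 0.2103


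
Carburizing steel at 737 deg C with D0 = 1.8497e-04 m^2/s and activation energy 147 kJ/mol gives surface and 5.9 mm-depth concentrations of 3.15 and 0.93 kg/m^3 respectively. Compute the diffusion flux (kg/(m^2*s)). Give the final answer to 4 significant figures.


Step 1: D = D0 * exp(-Qd/(R*T))
T = 737 + 273.15 = 1010.15 K
D = 1.8497e-04 * exp(-147e3 / (8.314 * 1010.15)) = 4.62901e-12 m^2/s
Step 2: J = D * (C1 - C2) / dx
J = 4.62901e-12 * (3.15 - 0.93) / 5.9e-03
J = 1.742e-09 kg/(m^2*s)


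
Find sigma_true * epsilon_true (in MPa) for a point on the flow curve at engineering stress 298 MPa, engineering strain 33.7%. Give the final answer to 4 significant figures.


sigma_true = sigma_eng * (1 + epsilon_eng)
sigma_true = 298 * (1 + 0.337) = 398.426 MPa
epsilon_true = ln(1 + epsilon_eng)
epsilon_true = ln(1 + 0.337) = 0.290428
sigma_true * epsilon_true = 398.426 * 0.290428 = 115.7 MPa


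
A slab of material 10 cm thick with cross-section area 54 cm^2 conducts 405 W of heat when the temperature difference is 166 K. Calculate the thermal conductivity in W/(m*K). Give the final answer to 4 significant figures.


k = Q*L / (A*dT)
L = 0.1 m, A = 5.4e-03 m^2
k = 405 * 0.1 / (5.4e-03 * 166)
k = 45.18 W/(m*K)


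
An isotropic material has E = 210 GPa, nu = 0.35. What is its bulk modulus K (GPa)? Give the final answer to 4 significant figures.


K = E / (3*(1-2*nu))
K = 210 / (3*(1-2*0.35))
K = 233.3 GPa


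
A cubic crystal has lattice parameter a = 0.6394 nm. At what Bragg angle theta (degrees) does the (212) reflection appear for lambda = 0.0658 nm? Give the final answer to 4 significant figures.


d = a / sqrt(h^2+k^2+l^2)
d = 0.6394 / sqrt(9) = 0.213133 nm
lambda = 2*d*sin(theta)  =>  sin(theta) = lambda / (2*d)
sin(theta) = 0.0658 / (2 * 0.213133) = 0.154363
theta = 8.88 deg


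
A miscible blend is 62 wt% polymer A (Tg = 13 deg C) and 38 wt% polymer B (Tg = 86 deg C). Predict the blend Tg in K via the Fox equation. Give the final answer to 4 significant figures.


1/Tg = w1/Tg1 + w2/Tg2 (in Kelvin)
Tg1 = 286.15 K, Tg2 = 359.15 K
1/Tg = 0.62/286.15 + 0.38/359.15
Tg = 310.1 K


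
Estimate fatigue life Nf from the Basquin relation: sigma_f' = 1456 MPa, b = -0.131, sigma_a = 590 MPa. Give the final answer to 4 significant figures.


sigma_a = sigma_f' * (2*Nf)^b
2*Nf = (sigma_a / sigma_f')^(1/b)
2*Nf = (590 / 1456)^(1/-0.131)
2*Nf = 987.934
Nf = 494 cycles


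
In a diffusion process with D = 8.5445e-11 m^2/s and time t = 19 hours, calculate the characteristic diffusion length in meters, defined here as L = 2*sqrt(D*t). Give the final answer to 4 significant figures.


t = 19 hr = 68400 s
Diffusion length = 2*sqrt(D*t)
= 2*sqrt(8.5445e-11 * 68400)
= 4.835e-03 m


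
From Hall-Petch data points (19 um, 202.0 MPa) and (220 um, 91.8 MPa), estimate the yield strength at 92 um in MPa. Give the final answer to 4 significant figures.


sigma_y = sigma0 + k / sqrt(d)
1/sqrt(d1) = 1/sqrt(1.9e-05) = 229.416;  1/sqrt(d2) = 67.42
k = (sigma1 - sigma2) / (1/sqrt(d1) - 1/sqrt(d2)) = (202.0 - 91.8) / (229.416 - 67.42) = 0.680265 MPa*m^0.5
sigma0 = sigma1 - k/sqrt(d1) = 202.0 - 0.680265*229.416 = 45.9366 MPa
sigma_y(d3) = 45.9366 + 0.680265 / sqrt(9.2e-05) = 116.9 MPa


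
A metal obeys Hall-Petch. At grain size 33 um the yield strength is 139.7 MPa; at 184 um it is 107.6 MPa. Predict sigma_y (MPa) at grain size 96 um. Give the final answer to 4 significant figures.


sigma_y = sigma0 + k / sqrt(d)
1/sqrt(d1) = 1/sqrt(3.3e-05) = 174.078;  1/sqrt(d2) = 73.721
k = (sigma1 - sigma2) / (1/sqrt(d1) - 1/sqrt(d2)) = (139.7 - 107.6) / (174.078 - 73.721) = 0.319859 MPa*m^0.5
sigma0 = sigma1 - k/sqrt(d1) = 139.7 - 0.319859*174.078 = 84.0197 MPa
sigma_y(d3) = 84.0197 + 0.319859 / sqrt(9.6e-05) = 116.7 MPa


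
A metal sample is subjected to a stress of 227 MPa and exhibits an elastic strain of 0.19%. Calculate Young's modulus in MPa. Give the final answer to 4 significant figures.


E = sigma / epsilon
epsilon = 0.19% = 1.9e-03
E = 227 / 1.9e-03
E = 119500 MPa


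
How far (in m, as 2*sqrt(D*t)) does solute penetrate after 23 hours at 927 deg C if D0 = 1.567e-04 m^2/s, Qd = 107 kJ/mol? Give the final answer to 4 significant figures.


Step 1: D = D0 * exp(-Qd/(R*T))
T = 1200.15 K
D = 1.567e-04 * exp(-107e3 / (8.314 * 1200.15)) = 3.4506e-09 m^2/s
Step 2: L = 2*sqrt(D*t)
t = 23 h = 82800 s
L = 2*sqrt(3.4506e-09 * 82800) = 0.03381 m


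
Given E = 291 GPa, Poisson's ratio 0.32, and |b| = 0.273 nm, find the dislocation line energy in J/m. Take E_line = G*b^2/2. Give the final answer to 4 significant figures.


Step 1: G = E / (2*(1+nu))
G = 291 / (2*(1+0.32)) = 110.227 GPa = 1.10227e+11 Pa
Step 2: E_line = G*b^2/2
b = 0.273 nm = 2.73e-10 m
E_line = 0.5 * 1.10227e+11 * (2.73e-10)^2 = 4.108e-09 J/m


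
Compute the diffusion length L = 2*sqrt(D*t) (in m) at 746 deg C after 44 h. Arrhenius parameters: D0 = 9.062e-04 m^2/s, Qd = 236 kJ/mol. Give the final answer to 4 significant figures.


Step 1: D = D0 * exp(-Qd/(R*T))
T = 1019.15 K
D = 9.062e-04 * exp(-236e3 / (8.314 * 1019.15)) = 7.26182e-16 m^2/s
Step 2: L = 2*sqrt(D*t)
t = 44 h = 158400 s
L = 2*sqrt(7.26182e-16 * 158400) = 2.145e-05 m


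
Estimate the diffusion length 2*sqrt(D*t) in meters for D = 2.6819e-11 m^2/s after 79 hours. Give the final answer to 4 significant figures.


t = 79 hr = 284400 s
Diffusion length = 2*sqrt(D*t)
= 2*sqrt(2.6819e-11 * 284400)
= 5.524e-03 m


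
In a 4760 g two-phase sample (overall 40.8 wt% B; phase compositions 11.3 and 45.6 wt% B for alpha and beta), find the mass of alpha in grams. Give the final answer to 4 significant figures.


f_alpha = (C_beta - C0) / (C_beta - C_alpha)
f_alpha = (45.6 - 40.8) / (45.6 - 11.3) = 0.139942
m_alpha = f_alpha * m_total = 0.139942 * 4760 = 666.1 g


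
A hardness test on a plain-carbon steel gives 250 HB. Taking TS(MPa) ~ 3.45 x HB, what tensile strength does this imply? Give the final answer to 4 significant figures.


TS (MPa) = 3.45 * HB
TS = 3.45 * 250
TS = 862.5 MPa


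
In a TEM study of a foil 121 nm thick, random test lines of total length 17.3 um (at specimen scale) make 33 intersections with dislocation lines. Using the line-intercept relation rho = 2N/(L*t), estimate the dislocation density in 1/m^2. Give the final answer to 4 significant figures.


rho = 2N / (L * t)
L = 17.3 um = 1.73e-05 m, t = 121 nm = 1.21e-07 m
rho = 2 * 33 / (1.73e-05 * 1.21e-07)
rho = 3.153e+13 1/m^2


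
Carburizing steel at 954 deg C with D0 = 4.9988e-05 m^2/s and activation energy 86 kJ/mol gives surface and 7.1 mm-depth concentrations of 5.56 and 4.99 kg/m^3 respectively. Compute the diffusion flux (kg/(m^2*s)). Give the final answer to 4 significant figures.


Step 1: D = D0 * exp(-Qd/(R*T))
T = 954 + 273.15 = 1227.15 K
D = 4.9988e-05 * exp(-86e3 / (8.314 * 1227.15)) = 1.09162e-08 m^2/s
Step 2: J = D * (C1 - C2) / dx
J = 1.09162e-08 * (5.56 - 4.99) / 7.1e-03
J = 8.764e-07 kg/(m^2*s)


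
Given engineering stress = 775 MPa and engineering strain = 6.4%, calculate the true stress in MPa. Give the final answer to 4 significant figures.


sigma_true = sigma_eng * (1 + epsilon_eng)
sigma_true = 775 * (1 + 0.064)
sigma_true = 824.6 MPa


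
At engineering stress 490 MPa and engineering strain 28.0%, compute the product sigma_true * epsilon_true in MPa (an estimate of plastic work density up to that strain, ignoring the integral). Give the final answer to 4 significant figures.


sigma_true = sigma_eng * (1 + epsilon_eng)
sigma_true = 490 * (1 + 0.28) = 627.2 MPa
epsilon_true = ln(1 + epsilon_eng)
epsilon_true = ln(1 + 0.28) = 0.24686
sigma_true * epsilon_true = 627.2 * 0.24686 = 154.8 MPa


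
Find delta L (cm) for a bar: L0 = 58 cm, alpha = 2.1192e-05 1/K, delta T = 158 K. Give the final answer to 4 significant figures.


dL = L0 * alpha * dT
dL = 58 * 2.1192e-05 * 158
dL = 0.1942 cm


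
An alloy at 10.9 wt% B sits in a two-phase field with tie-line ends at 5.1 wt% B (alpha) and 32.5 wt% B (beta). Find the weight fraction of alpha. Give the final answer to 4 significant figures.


f_alpha = (C_beta - C0) / (C_beta - C_alpha)
f_alpha = (32.5 - 10.9) / (32.5 - 5.1)
f_alpha = 0.7883


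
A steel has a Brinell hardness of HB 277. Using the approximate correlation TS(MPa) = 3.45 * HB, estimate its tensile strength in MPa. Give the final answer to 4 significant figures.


TS (MPa) = 3.45 * HB
TS = 3.45 * 277
TS = 955.7 MPa


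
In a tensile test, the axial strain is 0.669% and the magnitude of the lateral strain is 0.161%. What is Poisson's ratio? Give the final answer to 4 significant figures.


nu = -epsilon_lat / epsilon_axial
Lateral strain is contraction (negative), so using magnitudes:
nu = 0.161 / 0.669
nu = 0.2407


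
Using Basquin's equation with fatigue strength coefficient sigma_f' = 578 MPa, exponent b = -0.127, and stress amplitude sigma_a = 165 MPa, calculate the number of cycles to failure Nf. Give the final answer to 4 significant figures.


sigma_a = sigma_f' * (2*Nf)^b
2*Nf = (sigma_a / sigma_f')^(1/b)
2*Nf = (165 / 578)^(1/-0.127)
2*Nf = 19362.4
Nf = 9681 cycles


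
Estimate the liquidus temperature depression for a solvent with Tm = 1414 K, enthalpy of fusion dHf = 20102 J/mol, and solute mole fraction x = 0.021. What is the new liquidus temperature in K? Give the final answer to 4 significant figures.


dT = R*Tm^2*x / dHf
dT = 8.314 * 1414^2 * 0.021 / 20102
dT = 17.3656 K
T_new = 1414 - 17.3656 = 1397 K


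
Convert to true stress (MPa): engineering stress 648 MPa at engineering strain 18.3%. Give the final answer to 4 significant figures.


sigma_true = sigma_eng * (1 + epsilon_eng)
sigma_true = 648 * (1 + 0.183)
sigma_true = 766.6 MPa


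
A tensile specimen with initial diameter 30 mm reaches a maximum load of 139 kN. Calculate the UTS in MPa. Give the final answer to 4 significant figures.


A0 = pi*(d/2)^2 = pi*(30/2)^2 = 706.858 mm^2
UTS = F_max / A0 = 139*1000 / 706.858
UTS = 196.6 MPa


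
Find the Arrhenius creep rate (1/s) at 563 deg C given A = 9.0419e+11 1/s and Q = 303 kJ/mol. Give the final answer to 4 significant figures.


rate = A * exp(-Q / (R*T))
T = 563 + 273.15 = 836.15 K
rate = 9.0419e+11 * exp(-303e3 / (8.314 * 836.15))
rate = 1.064e-07 1/s


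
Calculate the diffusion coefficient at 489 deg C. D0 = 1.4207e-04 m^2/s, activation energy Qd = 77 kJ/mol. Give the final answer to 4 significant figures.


D = D0 * exp(-Qd / (R*T))
T = 762.15 K
D = 1.4207e-04 * exp(-77e3 / (8.314 * 762.15))
D = 7.5e-10 m^2/s


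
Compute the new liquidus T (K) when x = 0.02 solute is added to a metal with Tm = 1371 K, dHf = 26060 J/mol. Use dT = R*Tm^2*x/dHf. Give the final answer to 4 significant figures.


dT = R*Tm^2*x / dHf
dT = 8.314 * 1371^2 * 0.02 / 26060
dT = 11.9934 K
T_new = 1371 - 11.9934 = 1359 K


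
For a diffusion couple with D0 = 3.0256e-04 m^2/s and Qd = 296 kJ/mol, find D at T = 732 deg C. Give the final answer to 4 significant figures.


D = D0 * exp(-Qd / (R*T))
T = 1005.15 K
D = 3.0256e-04 * exp(-296e3 / (8.314 * 1005.15))
D = 1.253e-19 m^2/s


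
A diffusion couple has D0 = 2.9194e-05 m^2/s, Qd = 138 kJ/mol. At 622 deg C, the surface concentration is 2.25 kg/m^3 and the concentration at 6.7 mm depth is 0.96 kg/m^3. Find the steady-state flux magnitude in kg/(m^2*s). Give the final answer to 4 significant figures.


Step 1: D = D0 * exp(-Qd/(R*T))
T = 622 + 273.15 = 895.15 K
D = 2.9194e-05 * exp(-138e3 / (8.314 * 895.15)) = 2.58402e-13 m^2/s
Step 2: J = D * (C1 - C2) / dx
J = 2.58402e-13 * (2.25 - 0.96) / 6.7e-03
J = 4.975e-11 kg/(m^2*s)


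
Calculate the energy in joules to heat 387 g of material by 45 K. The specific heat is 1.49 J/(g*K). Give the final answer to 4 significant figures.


Q = m * cp * dT
Q = 387 * 1.49 * 45
Q = 25950 J


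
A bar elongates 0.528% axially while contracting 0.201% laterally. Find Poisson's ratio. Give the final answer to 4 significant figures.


nu = -epsilon_lat / epsilon_axial
Lateral strain is contraction (negative), so using magnitudes:
nu = 0.201 / 0.528
nu = 0.3807


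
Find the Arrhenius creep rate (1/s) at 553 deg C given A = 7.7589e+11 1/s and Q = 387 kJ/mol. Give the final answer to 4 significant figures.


rate = A * exp(-Q / (R*T))
T = 553 + 273.15 = 826.15 K
rate = 7.7589e+11 * exp(-387e3 / (8.314 * 826.15))
rate = 2.632e-13 1/s


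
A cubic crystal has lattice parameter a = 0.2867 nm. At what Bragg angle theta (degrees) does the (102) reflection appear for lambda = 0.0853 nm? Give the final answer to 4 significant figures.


d = a / sqrt(h^2+k^2+l^2)
d = 0.2867 / sqrt(5) = 0.128216 nm
lambda = 2*d*sin(theta)  =>  sin(theta) = lambda / (2*d)
sin(theta) = 0.0853 / (2 * 0.128216) = 0.332641
theta = 19.43 deg


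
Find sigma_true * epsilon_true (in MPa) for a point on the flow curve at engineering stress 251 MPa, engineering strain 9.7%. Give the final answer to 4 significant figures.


sigma_true = sigma_eng * (1 + epsilon_eng)
sigma_true = 251 * (1 + 0.097) = 275.347 MPa
epsilon_true = ln(1 + epsilon_eng)
epsilon_true = ln(1 + 0.097) = 0.0925792
sigma_true * epsilon_true = 275.347 * 0.0925792 = 25.49 MPa


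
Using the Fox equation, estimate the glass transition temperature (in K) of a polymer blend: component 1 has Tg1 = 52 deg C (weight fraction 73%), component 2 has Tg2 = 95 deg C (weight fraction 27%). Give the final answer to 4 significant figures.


1/Tg = w1/Tg1 + w2/Tg2 (in Kelvin)
Tg1 = 325.15 K, Tg2 = 368.15 K
1/Tg = 0.73/325.15 + 0.27/368.15
Tg = 335.7 K


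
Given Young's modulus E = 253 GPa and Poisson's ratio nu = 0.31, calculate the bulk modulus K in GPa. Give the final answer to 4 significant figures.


K = E / (3*(1-2*nu))
K = 253 / (3*(1-2*0.31))
K = 221.9 GPa


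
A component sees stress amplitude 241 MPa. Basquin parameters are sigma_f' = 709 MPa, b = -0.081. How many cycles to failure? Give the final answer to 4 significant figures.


sigma_a = sigma_f' * (2*Nf)^b
2*Nf = (sigma_a / sigma_f')^(1/b)
2*Nf = (241 / 709)^(1/-0.081)
2*Nf = 610303
Nf = 305200 cycles


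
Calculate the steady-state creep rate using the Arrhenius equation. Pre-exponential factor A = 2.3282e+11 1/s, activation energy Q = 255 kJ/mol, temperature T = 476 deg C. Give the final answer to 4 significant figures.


rate = A * exp(-Q / (R*T))
T = 476 + 273.15 = 749.15 K
rate = 2.3282e+11 * exp(-255e3 / (8.314 * 749.15))
rate = 3.859e-07 1/s


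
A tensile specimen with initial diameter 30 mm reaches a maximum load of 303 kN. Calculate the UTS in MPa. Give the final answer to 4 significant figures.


A0 = pi*(d/2)^2 = pi*(30/2)^2 = 706.858 mm^2
UTS = F_max / A0 = 303*1000 / 706.858
UTS = 428.7 MPa


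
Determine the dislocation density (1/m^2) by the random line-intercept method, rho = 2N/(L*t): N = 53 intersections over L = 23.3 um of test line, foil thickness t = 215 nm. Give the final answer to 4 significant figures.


rho = 2N / (L * t)
L = 23.3 um = 2.33e-05 m, t = 215 nm = 2.15e-07 m
rho = 2 * 53 / (2.33e-05 * 2.15e-07)
rho = 2.116e+13 1/m^2


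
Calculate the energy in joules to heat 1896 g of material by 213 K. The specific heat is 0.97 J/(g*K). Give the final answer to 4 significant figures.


Q = m * cp * dT
Q = 1896 * 0.97 * 213
Q = 391700 J


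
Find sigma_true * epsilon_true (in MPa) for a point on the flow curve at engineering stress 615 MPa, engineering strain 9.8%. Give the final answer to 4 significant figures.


sigma_true = sigma_eng * (1 + epsilon_eng)
sigma_true = 615 * (1 + 0.098) = 675.27 MPa
epsilon_true = ln(1 + epsilon_eng)
epsilon_true = ln(1 + 0.098) = 0.0934903
sigma_true * epsilon_true = 675.27 * 0.0934903 = 63.13 MPa


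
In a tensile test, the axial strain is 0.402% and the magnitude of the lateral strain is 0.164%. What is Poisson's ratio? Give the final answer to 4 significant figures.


nu = -epsilon_lat / epsilon_axial
Lateral strain is contraction (negative), so using magnitudes:
nu = 0.164 / 0.402
nu = 0.408


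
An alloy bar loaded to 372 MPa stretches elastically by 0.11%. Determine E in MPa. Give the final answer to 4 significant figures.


E = sigma / epsilon
epsilon = 0.11% = 1.1e-03
E = 372 / 1.1e-03
E = 338200 MPa


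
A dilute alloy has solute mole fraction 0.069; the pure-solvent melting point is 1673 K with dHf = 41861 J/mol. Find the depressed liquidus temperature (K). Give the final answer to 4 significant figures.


dT = R*Tm^2*x / dHf
dT = 8.314 * 1673^2 * 0.069 / 41861
dT = 38.3567 K
T_new = 1673 - 38.3567 = 1635 K


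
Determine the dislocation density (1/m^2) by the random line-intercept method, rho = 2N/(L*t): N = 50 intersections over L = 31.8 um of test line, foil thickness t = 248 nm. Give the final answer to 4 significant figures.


rho = 2N / (L * t)
L = 31.8 um = 3.18e-05 m, t = 248 nm = 2.48e-07 m
rho = 2 * 50 / (3.18e-05 * 2.48e-07)
rho = 1.268e+13 1/m^2


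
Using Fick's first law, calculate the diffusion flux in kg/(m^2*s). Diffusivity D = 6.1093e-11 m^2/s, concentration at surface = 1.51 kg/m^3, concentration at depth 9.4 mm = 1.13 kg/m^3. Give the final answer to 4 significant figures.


J = -D * (dC/dx) = D * (C1 - C2) / dx
J = 6.1093e-11 * (1.51 - 1.13) / 9.4e-03
J = 2.47e-09 kg/(m^2*s)


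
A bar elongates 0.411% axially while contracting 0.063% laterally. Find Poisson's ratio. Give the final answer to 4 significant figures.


nu = -epsilon_lat / epsilon_axial
Lateral strain is contraction (negative), so using magnitudes:
nu = 0.063 / 0.411
nu = 0.1533


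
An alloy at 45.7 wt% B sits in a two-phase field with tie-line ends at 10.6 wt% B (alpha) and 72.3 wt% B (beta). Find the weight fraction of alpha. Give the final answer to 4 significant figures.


f_alpha = (C_beta - C0) / (C_beta - C_alpha)
f_alpha = (72.3 - 45.7) / (72.3 - 10.6)
f_alpha = 0.4311


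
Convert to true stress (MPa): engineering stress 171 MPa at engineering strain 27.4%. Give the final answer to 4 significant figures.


sigma_true = sigma_eng * (1 + epsilon_eng)
sigma_true = 171 * (1 + 0.274)
sigma_true = 217.9 MPa


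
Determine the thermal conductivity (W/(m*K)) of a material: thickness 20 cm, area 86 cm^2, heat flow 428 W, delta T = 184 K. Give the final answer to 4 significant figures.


k = Q*L / (A*dT)
L = 0.2 m, A = 8.6e-03 m^2
k = 428 * 0.2 / (8.6e-03 * 184)
k = 54.1 W/(m*K)


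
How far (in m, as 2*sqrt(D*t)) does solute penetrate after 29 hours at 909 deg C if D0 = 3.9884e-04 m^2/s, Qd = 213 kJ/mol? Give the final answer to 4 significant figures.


Step 1: D = D0 * exp(-Qd/(R*T))
T = 1182.15 K
D = 3.9884e-04 * exp(-213e3 / (8.314 * 1182.15)) = 1.54459e-13 m^2/s
Step 2: L = 2*sqrt(D*t)
t = 29 h = 104400 s
L = 2*sqrt(1.54459e-13 * 104400) = 2.54e-04 m


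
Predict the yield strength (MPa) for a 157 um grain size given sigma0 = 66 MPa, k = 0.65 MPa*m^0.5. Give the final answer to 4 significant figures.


sigma_y = sigma0 + k / sqrt(d)
d = 157 um = 1.57e-04 m
sigma_y = 66 + 0.65 / sqrt(1.57e-04)
sigma_y = 117.9 MPa


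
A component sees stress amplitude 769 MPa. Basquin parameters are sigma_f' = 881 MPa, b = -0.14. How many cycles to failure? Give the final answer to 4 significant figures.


sigma_a = sigma_f' * (2*Nf)^b
2*Nf = (sigma_a / sigma_f')^(1/b)
2*Nf = (769 / 881)^(1/-0.14)
2*Nf = 2.64109
Nf = 1.321 cycles


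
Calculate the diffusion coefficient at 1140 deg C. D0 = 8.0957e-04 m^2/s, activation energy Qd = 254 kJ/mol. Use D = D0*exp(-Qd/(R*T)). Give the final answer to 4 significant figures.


D = D0 * exp(-Qd / (R*T))
T = 1413.15 K
D = 8.0957e-04 * exp(-254e3 / (8.314 * 1413.15))
D = 3.306e-13 m^2/s


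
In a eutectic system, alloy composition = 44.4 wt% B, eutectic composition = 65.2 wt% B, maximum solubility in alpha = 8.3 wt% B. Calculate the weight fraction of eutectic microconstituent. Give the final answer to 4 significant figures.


f_primary = (C_e - C0) / (C_e - C_alpha_max)
f_primary = (65.2 - 44.4) / (65.2 - 8.3)
f_primary = 0.365554
f_eutectic = 1 - 0.365554 = 0.6344


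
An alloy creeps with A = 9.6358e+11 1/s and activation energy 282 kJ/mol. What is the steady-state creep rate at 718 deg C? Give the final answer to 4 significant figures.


rate = A * exp(-Q / (R*T))
T = 718 + 273.15 = 991.15 K
rate = 9.6358e+11 * exp(-282e3 / (8.314 * 991.15))
rate = 1.323e-03 1/s


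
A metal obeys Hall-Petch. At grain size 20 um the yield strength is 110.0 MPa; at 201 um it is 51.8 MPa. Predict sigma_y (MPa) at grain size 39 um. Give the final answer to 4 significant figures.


sigma_y = sigma0 + k / sqrt(d)
1/sqrt(d1) = 1/sqrt(2e-05) = 223.607;  1/sqrt(d2) = 70.5346
k = (sigma1 - sigma2) / (1/sqrt(d1) - 1/sqrt(d2)) = (110.0 - 51.8) / (223.607 - 70.5346) = 0.380213 MPa*m^0.5
sigma0 = sigma1 - k/sqrt(d1) = 110.0 - 0.380213*223.607 = 24.9819 MPa
sigma_y(d3) = 24.9819 + 0.380213 / sqrt(3.9e-05) = 85.86 MPa


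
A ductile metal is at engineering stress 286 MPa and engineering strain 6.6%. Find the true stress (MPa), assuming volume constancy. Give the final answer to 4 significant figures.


sigma_true = sigma_eng * (1 + epsilon_eng)
sigma_true = 286 * (1 + 0.066)
sigma_true = 304.9 MPa


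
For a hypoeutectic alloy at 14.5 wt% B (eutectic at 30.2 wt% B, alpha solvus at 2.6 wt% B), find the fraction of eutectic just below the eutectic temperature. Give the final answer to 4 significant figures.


f_primary = (C_e - C0) / (C_e - C_alpha_max)
f_primary = (30.2 - 14.5) / (30.2 - 2.6)
f_primary = 0.568841
f_eutectic = 1 - 0.568841 = 0.4312


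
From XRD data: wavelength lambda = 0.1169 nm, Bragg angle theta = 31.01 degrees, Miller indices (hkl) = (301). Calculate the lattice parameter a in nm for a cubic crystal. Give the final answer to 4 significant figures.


d = lambda / (2*sin(theta))
d = 0.1169 / (2*sin(31.01 deg))
d = 0.113454 nm
a = d * sqrt(h^2+k^2+l^2) = 0.113454 * sqrt(10)
a = 0.3588 nm


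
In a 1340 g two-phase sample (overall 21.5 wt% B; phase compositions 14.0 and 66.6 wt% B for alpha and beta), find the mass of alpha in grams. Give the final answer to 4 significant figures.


f_alpha = (C_beta - C0) / (C_beta - C_alpha)
f_alpha = (66.6 - 21.5) / (66.6 - 14.0) = 0.857414
m_alpha = f_alpha * m_total = 0.857414 * 1340 = 1149 g


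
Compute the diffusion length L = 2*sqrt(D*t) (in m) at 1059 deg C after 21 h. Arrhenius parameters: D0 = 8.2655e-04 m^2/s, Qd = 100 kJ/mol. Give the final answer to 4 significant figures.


Step 1: D = D0 * exp(-Qd/(R*T))
T = 1332.15 K
D = 8.2655e-04 * exp(-100e3 / (8.314 * 1332.15)) = 9.90945e-08 m^2/s
Step 2: L = 2*sqrt(D*t)
t = 21 h = 75600 s
L = 2*sqrt(9.90945e-08 * 75600) = 0.1731 m


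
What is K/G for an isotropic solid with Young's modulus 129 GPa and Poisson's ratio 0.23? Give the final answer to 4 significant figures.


G = E / (2*(1+nu))
G = 129 / (2*(1+0.23)) = 52.439 GPa
K = E / (3*(1-2*nu))
K = 129 / (3*(1-2*0.23)) = 79.6296 GPa
K/G = 79.6296 / 52.439 = 1.519


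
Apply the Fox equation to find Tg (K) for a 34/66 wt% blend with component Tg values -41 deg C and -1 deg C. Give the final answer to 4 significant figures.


1/Tg = w1/Tg1 + w2/Tg2 (in Kelvin)
Tg1 = 232.15 K, Tg2 = 272.15 K
1/Tg = 0.34/232.15 + 0.66/272.15
Tg = 257.1 K


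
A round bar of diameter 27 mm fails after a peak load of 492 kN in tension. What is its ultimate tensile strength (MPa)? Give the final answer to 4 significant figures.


A0 = pi*(d/2)^2 = pi*(27/2)^2 = 572.555 mm^2
UTS = F_max / A0 = 492*1000 / 572.555
UTS = 859.3 MPa


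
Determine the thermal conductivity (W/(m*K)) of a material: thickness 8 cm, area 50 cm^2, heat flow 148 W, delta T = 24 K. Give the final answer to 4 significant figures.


k = Q*L / (A*dT)
L = 0.08 m, A = 5e-03 m^2
k = 148 * 0.08 / (5e-03 * 24)
k = 98.67 W/(m*K)


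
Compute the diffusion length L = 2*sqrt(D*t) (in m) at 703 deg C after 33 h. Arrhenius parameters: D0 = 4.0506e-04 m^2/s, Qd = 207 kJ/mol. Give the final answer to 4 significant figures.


Step 1: D = D0 * exp(-Qd/(R*T))
T = 976.15 K
D = 4.0506e-04 * exp(-207e3 / (8.314 * 976.15)) = 3.39132e-15 m^2/s
Step 2: L = 2*sqrt(D*t)
t = 33 h = 118800 s
L = 2*sqrt(3.39132e-15 * 118800) = 4.014e-05 m


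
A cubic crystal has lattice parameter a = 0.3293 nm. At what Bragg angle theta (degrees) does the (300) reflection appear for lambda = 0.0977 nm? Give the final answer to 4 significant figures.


d = a / sqrt(h^2+k^2+l^2)
d = 0.3293 / sqrt(9) = 0.109767 nm
lambda = 2*d*sin(theta)  =>  sin(theta) = lambda / (2*d)
sin(theta) = 0.0977 / (2 * 0.109767) = 0.445035
theta = 26.43 deg


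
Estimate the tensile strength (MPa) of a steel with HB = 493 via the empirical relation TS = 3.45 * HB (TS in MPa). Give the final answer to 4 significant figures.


TS (MPa) = 3.45 * HB
TS = 3.45 * 493
TS = 1701 MPa


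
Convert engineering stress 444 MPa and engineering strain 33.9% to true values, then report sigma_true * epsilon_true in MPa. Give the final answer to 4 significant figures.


sigma_true = sigma_eng * (1 + epsilon_eng)
sigma_true = 444 * (1 + 0.339) = 594.516 MPa
epsilon_true = ln(1 + epsilon_eng)
epsilon_true = ln(1 + 0.339) = 0.291923
sigma_true * epsilon_true = 594.516 * 0.291923 = 173.6 MPa


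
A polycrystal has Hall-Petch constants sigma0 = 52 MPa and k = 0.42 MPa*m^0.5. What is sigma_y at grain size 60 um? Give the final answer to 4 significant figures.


sigma_y = sigma0 + k / sqrt(d)
d = 60 um = 6e-05 m
sigma_y = 52 + 0.42 / sqrt(6e-05)
sigma_y = 106.2 MPa


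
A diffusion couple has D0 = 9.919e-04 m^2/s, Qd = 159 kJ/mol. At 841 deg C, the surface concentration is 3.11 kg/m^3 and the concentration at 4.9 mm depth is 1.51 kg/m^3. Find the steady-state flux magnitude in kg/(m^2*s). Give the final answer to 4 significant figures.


Step 1: D = D0 * exp(-Qd/(R*T))
T = 841 + 273.15 = 1114.15 K
D = 9.919e-04 * exp(-159e3 / (8.314 * 1114.15)) = 3.48184e-11 m^2/s
Step 2: J = D * (C1 - C2) / dx
J = 3.48184e-11 * (3.11 - 1.51) / 4.9e-03
J = 1.137e-08 kg/(m^2*s)


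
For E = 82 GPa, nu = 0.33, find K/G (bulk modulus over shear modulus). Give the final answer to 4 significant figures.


G = E / (2*(1+nu))
G = 82 / (2*(1+0.33)) = 30.8271 GPa
K = E / (3*(1-2*nu))
K = 82 / (3*(1-2*0.33)) = 80.3922 GPa
K/G = 80.3922 / 30.8271 = 2.608


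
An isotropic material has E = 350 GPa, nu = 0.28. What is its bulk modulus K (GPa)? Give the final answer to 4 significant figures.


K = E / (3*(1-2*nu))
K = 350 / (3*(1-2*0.28))
K = 265.2 GPa


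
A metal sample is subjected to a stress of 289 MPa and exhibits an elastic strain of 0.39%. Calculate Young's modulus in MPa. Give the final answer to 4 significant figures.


E = sigma / epsilon
epsilon = 0.39% = 3.9e-03
E = 289 / 3.9e-03
E = 74100 MPa


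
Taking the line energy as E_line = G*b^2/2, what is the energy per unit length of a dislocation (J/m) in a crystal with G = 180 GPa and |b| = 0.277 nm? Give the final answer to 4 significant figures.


E = G*b^2/2
b = 0.277 nm = 2.77e-10 m
G = 180 GPa = 1.8e+11 Pa
E = 0.5 * 1.8e+11 * (2.77e-10)^2
E = 6.906e-09 J/m


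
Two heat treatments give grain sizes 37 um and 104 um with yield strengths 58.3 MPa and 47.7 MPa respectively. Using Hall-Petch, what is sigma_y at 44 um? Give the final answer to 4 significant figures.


sigma_y = sigma0 + k / sqrt(d)
1/sqrt(d1) = 1/sqrt(3.7e-05) = 164.399;  1/sqrt(d2) = 98.0581
k = (sigma1 - sigma2) / (1/sqrt(d1) - 1/sqrt(d2)) = (58.3 - 47.7) / (164.399 - 98.0581) = 0.159781 MPa*m^0.5
sigma0 = sigma1 - k/sqrt(d1) = 58.3 - 0.159781*164.399 = 32.0322 MPa
sigma_y(d3) = 32.0322 + 0.159781 / sqrt(4.4e-05) = 56.12 MPa


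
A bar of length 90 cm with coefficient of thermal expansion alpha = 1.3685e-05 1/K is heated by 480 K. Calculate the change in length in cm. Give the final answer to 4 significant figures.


dL = L0 * alpha * dT
dL = 90 * 1.3685e-05 * 480
dL = 0.5912 cm


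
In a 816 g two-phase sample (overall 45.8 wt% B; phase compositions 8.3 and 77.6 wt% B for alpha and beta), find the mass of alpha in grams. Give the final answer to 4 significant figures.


f_alpha = (C_beta - C0) / (C_beta - C_alpha)
f_alpha = (77.6 - 45.8) / (77.6 - 8.3) = 0.458874
m_alpha = f_alpha * m_total = 0.458874 * 816 = 374.4 g
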